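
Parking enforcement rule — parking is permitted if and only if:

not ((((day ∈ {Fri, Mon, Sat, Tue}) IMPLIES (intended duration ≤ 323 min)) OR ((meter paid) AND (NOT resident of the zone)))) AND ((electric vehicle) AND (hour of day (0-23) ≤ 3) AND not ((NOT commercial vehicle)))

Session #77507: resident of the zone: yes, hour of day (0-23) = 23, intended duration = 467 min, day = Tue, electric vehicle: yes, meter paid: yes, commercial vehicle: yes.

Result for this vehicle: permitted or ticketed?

Atomic conditions:
  day ∈ {Fri, Mon, Sat, Tue}: Tue is in the set → true
  intended duration ≤ 323 min: 467 ≤ 323 is false
  meter paid: yes → true
  NOT resident of the zone: yes → false
  electric vehicle: yes → true
  hour of day (0-23) ≤ 3: 23 ≤ 3 is false
  NOT commercial vehicle: yes → false
Combine:
[1.1.1] true → false = false
[1.1.2] true AND false = false
[1.1] false OR false = false
[1] NOT false = true
[2.3] NOT false = true
[2] true AND false AND true = false
[root] true AND false = false
Overall: false → ticketed

Ticketed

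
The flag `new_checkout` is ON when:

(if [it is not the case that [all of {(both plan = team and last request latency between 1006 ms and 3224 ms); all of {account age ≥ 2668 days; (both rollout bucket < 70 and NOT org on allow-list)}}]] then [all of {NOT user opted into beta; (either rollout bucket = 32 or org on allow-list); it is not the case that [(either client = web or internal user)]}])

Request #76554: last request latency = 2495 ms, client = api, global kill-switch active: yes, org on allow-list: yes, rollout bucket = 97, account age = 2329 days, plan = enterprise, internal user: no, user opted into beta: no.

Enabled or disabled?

Enabled

Atomic conditions:
  plan = team: enterprise == team is false
  last request latency between 1006 ms and 3224 ms: 2495 in [1006, 3224] is true
  account age ≥ 2668 days: 2329 ≥ 2668 is false
  rollout bucket < 70: 97 < 70 is false
  NOT org on allow-list: yes → false
  NOT user opted into beta: no → true
  rollout bucket = 32: 97 == 32 is false
  org on allow-list: yes → true
  client = web: api == web is false
  internal user: no → false
Combine:
[1.1.1] false AND true = false
[1.1.2.2] false AND false = false
[1.1.2] false AND false = false
[1.1] false AND false = false
[1] NOT false = true
[2.2] false OR true = true
[2.3.1] false OR false = false
[2.3] NOT false = true
[2] true AND true AND true = true
[root] true → true = true
Overall: true → enabled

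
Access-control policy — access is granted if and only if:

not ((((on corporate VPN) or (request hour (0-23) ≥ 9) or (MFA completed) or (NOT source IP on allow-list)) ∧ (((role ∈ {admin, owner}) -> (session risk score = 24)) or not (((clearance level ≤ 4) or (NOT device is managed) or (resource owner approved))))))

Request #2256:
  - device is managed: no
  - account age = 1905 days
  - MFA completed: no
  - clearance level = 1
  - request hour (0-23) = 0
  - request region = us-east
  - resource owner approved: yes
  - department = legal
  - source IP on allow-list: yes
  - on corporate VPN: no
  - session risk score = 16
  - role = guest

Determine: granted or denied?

Atomic conditions:
  on corporate VPN: no → false
  request hour (0-23) ≥ 9: 0 ≥ 9 is false
  MFA completed: no → false
  NOT source IP on allow-list: yes → false
  role ∈ {admin, owner}: guest is not in the set → false
  session risk score = 24: 16 == 24 is false
  clearance level ≤ 4: 1 ≤ 4 is true
  NOT device is managed: no → true
  resource owner approved: yes → true
Combine:
[1.1] false OR false OR false OR false = false
[1.2.1] false → false (antecedent false ⇒ implication holds) = true
[1.2.2.1] true OR true OR true = true
[1.2.2] NOT true = false
[1.2] true OR false = true
[1] false AND true = false
[root] NOT false = true
Overall: true → granted

Granted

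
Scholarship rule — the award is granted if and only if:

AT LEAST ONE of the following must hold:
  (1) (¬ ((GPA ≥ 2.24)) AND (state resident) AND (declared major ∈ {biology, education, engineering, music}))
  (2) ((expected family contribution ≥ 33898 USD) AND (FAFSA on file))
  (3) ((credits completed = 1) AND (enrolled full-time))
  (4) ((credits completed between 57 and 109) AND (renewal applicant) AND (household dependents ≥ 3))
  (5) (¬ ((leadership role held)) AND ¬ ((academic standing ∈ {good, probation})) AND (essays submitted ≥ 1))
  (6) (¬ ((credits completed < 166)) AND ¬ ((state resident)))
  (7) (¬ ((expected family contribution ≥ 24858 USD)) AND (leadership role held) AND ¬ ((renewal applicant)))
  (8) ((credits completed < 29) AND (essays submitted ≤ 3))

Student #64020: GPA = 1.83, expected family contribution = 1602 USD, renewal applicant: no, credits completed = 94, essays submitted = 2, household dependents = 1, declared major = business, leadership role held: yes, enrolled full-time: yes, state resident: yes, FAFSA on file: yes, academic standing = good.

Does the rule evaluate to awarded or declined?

Atomic conditions:
  GPA ≥ 2.24: 1.83 ≥ 2.24 is false
  state resident: yes → true
  declared major ∈ {biology, education, engineering, music}: business is not in the set → false
  expected family contribution ≥ 33898 USD: 1602 ≥ 33898 is false
  FAFSA on file: yes → true
  credits completed = 1: 94 == 1 is false
  enrolled full-time: yes → true
  credits completed between 57 and 109: 94 in [57, 109] is true
  renewal applicant: no → false
  household dependents ≥ 3: 1 ≥ 3 is false
  leadership role held: yes → true
  academic standing ∈ {good, probation}: good is in the set → true
  essays submitted ≥ 1: 2 ≥ 1 is true
  credits completed < 166: 94 < 166 is true
  expected family contribution ≥ 24858 USD: 1602 ≥ 24858 is false
  credits completed < 29: 94 < 29 is false
  essays submitted ≤ 3: 2 ≤ 3 is true
Combine:
[1.1] NOT false = true
[1] true AND true AND false = false
[2] false AND true = false
[3] false AND true = false
[4] true AND false AND false = false
[5.1] NOT true = false
[5.2] NOT true = false
[5] false AND false AND true = false
[6.1] NOT true = false
[6.2] NOT true = false
[6] false AND false = false
[7.1] NOT false = true
[7.3] NOT false = true
[7] true AND true AND true = true
[8] false AND true = false
[root] false OR false OR false OR false OR false OR false OR true OR false = true
Overall: true → awarded

Awarded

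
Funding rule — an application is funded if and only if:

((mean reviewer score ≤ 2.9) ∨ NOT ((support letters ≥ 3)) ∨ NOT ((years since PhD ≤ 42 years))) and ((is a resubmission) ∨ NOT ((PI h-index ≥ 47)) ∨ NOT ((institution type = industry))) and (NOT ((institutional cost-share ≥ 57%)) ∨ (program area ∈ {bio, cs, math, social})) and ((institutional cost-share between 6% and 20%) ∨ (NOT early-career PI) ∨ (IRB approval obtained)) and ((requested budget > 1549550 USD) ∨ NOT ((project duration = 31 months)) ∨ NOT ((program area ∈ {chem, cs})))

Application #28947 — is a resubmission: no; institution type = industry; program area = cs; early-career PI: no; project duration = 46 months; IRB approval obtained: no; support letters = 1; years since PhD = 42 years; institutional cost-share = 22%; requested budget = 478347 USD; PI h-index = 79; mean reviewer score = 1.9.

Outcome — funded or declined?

Declined

Atomic conditions:
  mean reviewer score ≤ 2.9: 1.9 ≤ 2.9 is true
  support letters ≥ 3: 1 ≥ 3 is false
  years since PhD ≤ 42 years: 42 ≤ 42 is true
  is a resubmission: no → false
  PI h-index ≥ 47: 79 ≥ 47 is true
  institution type = industry: industry == industry is true
  institutional cost-share ≥ 57%: 22 ≥ 57 is false
  program area ∈ {bio, cs, math, social}: cs is in the set → true
  institutional cost-share between 6% and 20%: 22 in [6, 20] is false
  NOT early-career PI: no → true
  IRB approval obtained: no → false
  requested budget > 1549550 USD: 478347 > 1549550 is false
  project duration = 31 months: 46 == 31 is false
  program area ∈ {chem, cs}: cs is in the set → true
Combine:
[1.2] NOT false = true
[1.3] NOT true = false
[1] true OR true OR false = true
[2.2] NOT true = false
[2.3] NOT true = false
[2] false OR false OR false = false
[3.1] NOT false = true
[3] true OR true = true
[4] false OR true OR false = true
[5.2] NOT false = true
[5.3] NOT true = false
[5] false OR true OR false = true
[root] true AND false AND true AND true AND true = false
Overall: false → declined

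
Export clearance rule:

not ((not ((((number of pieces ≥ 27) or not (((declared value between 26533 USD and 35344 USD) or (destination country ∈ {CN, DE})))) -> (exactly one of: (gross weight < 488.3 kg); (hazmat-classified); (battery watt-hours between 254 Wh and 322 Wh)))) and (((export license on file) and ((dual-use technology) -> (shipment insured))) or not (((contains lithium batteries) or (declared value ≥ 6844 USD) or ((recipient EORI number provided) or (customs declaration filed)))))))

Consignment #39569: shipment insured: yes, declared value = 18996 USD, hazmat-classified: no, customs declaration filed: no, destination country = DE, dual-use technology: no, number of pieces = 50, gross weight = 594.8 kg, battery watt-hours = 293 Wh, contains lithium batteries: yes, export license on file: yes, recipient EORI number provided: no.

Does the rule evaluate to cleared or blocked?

Cleared

Atomic conditions:
  number of pieces ≥ 27: 50 ≥ 27 is true
  declared value between 26533 USD and 35344 USD: 18996 in [26533, 35344] is false
  destination country ∈ {CN, DE}: DE is in the set → true
  gross weight < 488.3 kg: 594.8 < 488.3 is false
  hazmat-classified: no → false
  battery watt-hours between 254 Wh and 322 Wh: 293 in [254, 322] is true
  export license on file: yes → true
  dual-use technology: no → false
  shipment insured: yes → true
  contains lithium batteries: yes → true
  declared value ≥ 6844 USD: 18996 ≥ 6844 is true
  recipient EORI number provided: no → false
  customs declaration filed: no → false
Combine:
[1.1.1.1.2.1] false OR true = true
[1.1.1.1.2] NOT true = false
[1.1.1.1] true OR false = true
[1.1.1.2] exactly-one(false, false, true) = true
[1.1.1] true → true = true
[1.1] NOT true = false
[1.2.1.2] false → true (antecedent false ⇒ implication holds) = true
[1.2.1] true AND true = true
[1.2.2.1.3] false OR false = false
[1.2.2.1] true OR true OR false = true
[1.2.2] NOT true = false
[1.2] true OR false = true
[1] false AND true = false
[root] NOT false = true
Overall: true → cleared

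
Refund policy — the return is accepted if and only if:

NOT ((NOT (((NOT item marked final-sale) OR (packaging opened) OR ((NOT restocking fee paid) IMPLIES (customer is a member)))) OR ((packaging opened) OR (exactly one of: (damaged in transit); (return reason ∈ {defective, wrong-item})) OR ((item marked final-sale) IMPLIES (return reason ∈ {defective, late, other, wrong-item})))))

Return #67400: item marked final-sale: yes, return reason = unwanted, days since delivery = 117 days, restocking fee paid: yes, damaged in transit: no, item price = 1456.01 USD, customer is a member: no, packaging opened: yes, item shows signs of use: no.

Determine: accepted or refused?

Atomic conditions:
  NOT item marked final-sale: yes → false
  packaging opened: yes → true
  NOT restocking fee paid: yes → false
  customer is a member: no → false
  damaged in transit: no → false
  return reason ∈ {defective, wrong-item}: unwanted is not in the set → false
  item marked final-sale: yes → true
  return reason ∈ {defective, late, other, wrong-item}: unwanted is not in the set → false
Combine:
[1.1.1.3] false → false (antecedent false ⇒ implication holds) = true
[1.1.1] false OR true OR true = true
[1.1] NOT true = false
[1.2.2] exactly-one(false, false) = false
[1.2.3] true → false = false
[1.2] true OR false OR false = true
[1] false OR true = true
[root] NOT true = false
Overall: false → refused

Refused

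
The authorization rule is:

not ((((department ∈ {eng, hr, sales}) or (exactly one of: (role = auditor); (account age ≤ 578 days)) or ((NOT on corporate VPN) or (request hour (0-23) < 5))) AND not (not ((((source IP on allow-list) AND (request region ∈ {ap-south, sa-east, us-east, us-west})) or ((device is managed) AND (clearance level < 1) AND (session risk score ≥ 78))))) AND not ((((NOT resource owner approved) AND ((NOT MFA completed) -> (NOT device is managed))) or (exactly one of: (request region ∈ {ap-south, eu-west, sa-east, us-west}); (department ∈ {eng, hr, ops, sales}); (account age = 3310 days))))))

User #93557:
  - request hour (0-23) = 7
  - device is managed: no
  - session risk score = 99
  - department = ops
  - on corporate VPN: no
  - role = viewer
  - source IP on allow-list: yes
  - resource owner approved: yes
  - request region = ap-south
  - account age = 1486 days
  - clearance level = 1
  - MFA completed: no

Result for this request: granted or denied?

Atomic conditions:
  department ∈ {eng, hr, sales}: ops is not in the set → false
  role = auditor: viewer == auditor is false
  account age ≤ 578 days: 1486 ≤ 578 is false
  NOT on corporate VPN: no → true
  request hour (0-23) < 5: 7 < 5 is false
  source IP on allow-list: yes → true
  request region ∈ {ap-south, sa-east, us-east, us-west}: ap-south is in the set → true
  device is managed: no → false
  clearance level < 1: 1 < 1 is false
  session risk score ≥ 78: 99 ≥ 78 is true
  NOT resource owner approved: yes → false
  NOT MFA completed: no → true
  NOT device is managed: no → true
  request region ∈ {ap-south, eu-west, sa-east, us-west}: ap-south is in the set → true
  department ∈ {eng, hr, ops, sales}: ops is in the set → true
  account age = 3310 days: 1486 == 3310 is false
Combine:
[1.1.2] exactly-one(false, false) = false
[1.1.3] true OR false = true
[1.1] false OR false OR true = true
[1.2.1.1.1] true AND true = true
[1.2.1.1.2] false AND false AND true = false
[1.2.1.1] true OR false = true
[1.2.1] NOT true = false
[1.2] NOT false = true
[1.3.1.1.2] true → true = true
[1.3.1.1] false AND true = false
[1.3.1.2] exactly-one(true, true, false) = false
[1.3.1] false OR false = false
[1.3] NOT false = true
[1] true AND true AND true = true
[root] NOT true = false
Overall: false → denied

Denied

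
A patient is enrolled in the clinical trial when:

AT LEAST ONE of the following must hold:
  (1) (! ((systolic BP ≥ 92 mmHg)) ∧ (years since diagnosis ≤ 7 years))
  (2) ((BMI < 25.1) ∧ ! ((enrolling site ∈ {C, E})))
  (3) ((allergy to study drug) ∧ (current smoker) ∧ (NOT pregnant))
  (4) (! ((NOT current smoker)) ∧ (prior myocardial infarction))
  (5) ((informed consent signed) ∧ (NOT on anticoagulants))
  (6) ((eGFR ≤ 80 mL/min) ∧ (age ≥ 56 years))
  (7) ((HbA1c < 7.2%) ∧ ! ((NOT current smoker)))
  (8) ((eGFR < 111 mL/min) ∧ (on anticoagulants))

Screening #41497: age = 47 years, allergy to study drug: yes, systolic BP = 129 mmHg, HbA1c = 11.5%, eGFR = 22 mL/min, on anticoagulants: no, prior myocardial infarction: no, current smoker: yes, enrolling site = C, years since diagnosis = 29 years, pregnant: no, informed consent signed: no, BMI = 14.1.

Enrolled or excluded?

Atomic conditions:
  systolic BP ≥ 92 mmHg: 129 ≥ 92 is true
  years since diagnosis ≤ 7 years: 29 ≤ 7 is false
  BMI < 25.1: 14.1 < 25.1 is true
  enrolling site ∈ {C, E}: C is in the set → true
  allergy to study drug: yes → true
  current smoker: yes → true
  NOT pregnant: no → true
  NOT current smoker: yes → false
  prior myocardial infarction: no → false
  informed consent signed: no → false
  NOT on anticoagulants: no → true
  eGFR ≤ 80 mL/min: 22 ≤ 80 is true
  age ≥ 56 years: 47 ≥ 56 is false
  HbA1c < 7.2%: 11.5 < 7.2 is false
  eGFR < 111 mL/min: 22 < 111 is true
  on anticoagulants: no → false
Combine:
[1.1] NOT true = false
[1] false AND false = false
[2.2] NOT true = false
[2] true AND false = false
[3] true AND true AND true = true
[4.1] NOT false = true
[4] true AND false = false
[5] false AND true = false
[6] true AND false = false
[7.2] NOT false = true
[7] false AND true = false
[8] true AND false = false
[root] false OR false OR true OR false OR false OR false OR false OR false = true
Overall: true → enrolled

Enrolled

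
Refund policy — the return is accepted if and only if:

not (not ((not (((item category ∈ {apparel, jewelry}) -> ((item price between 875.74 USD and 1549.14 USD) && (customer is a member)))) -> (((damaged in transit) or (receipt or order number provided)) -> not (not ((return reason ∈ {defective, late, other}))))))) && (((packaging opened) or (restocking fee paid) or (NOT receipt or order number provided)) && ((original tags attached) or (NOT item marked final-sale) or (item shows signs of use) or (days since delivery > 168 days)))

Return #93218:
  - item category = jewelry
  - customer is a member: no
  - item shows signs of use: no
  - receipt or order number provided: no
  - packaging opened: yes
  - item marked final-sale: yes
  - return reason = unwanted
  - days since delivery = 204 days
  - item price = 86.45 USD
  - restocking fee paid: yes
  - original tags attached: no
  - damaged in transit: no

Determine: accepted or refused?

Atomic conditions:
  item category ∈ {apparel, jewelry}: jewelry is in the set → true
  item price between 875.74 USD and 1549.14 USD: 86.45 in [875.74, 1549.14] is false
  customer is a member: no → false
  damaged in transit: no → false
  receipt or order number provided: no → false
  return reason ∈ {defective, late, other}: unwanted is not in the set → false
  packaging opened: yes → true
  restocking fee paid: yes → true
  NOT receipt or order number provided: no → true
  original tags attached: no → false
  NOT item marked final-sale: yes → false
  item shows signs of use: no → false
  days since delivery > 168 days: 204 > 168 is true
Combine:
[1.1.1.1.1.2] false AND false = false
[1.1.1.1.1] true → false = false
[1.1.1.1] NOT false = true
[1.1.1.2.1] false OR false = false
[1.1.1.2.2.1] NOT false = true
[1.1.1.2.2] NOT true = false
[1.1.1.2] false → false (antecedent false ⇒ implication holds) = true
[1.1.1] true → true = true
[1.1] NOT true = false
[1] NOT false = true
[2.1] true OR true OR true = true
[2.2] false OR false OR false OR true = true
[2] true AND true = true
[root] true AND true = true
Overall: true → accepted

Accepted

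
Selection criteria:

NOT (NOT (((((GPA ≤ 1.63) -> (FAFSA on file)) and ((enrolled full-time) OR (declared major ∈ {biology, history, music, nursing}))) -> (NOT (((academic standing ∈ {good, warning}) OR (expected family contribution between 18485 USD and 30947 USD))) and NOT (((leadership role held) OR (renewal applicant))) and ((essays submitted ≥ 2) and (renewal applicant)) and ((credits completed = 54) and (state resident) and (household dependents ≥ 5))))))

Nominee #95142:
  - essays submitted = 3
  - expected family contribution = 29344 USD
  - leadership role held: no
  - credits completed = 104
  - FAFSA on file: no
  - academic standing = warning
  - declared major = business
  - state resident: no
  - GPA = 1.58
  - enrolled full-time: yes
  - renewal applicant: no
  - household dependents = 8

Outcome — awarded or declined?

Awarded

Atomic conditions:
  GPA ≤ 1.63: 1.58 ≤ 1.63 is true
  FAFSA on file: no → false
  enrolled full-time: yes → true
  declared major ∈ {biology, history, music, nursing}: business is not in the set → false
  academic standing ∈ {good, warning}: warning is in the set → true
  expected family contribution between 18485 USD and 30947 USD: 29344 in [18485, 30947] is true
  leadership role held: no → false
  renewal applicant: no → false
  essays submitted ≥ 2: 3 ≥ 2 is true
  credits completed = 54: 104 == 54 is false
  state resident: no → false
  household dependents ≥ 5: 8 ≥ 5 is true
Combine:
[1.1.1.1] true → false = false
[1.1.1.2] true OR false = true
[1.1.1] false AND true = false
[1.1.2.1.1] true OR true = true
[1.1.2.1] NOT true = false
[1.1.2.2.1] false OR false = false
[1.1.2.2] NOT false = true
[1.1.2.3] true AND false = false
[1.1.2.4] false AND false AND true = false
[1.1.2] false AND true AND false AND false = false
[1.1] false → false (antecedent false ⇒ implication holds) = true
[1] NOT true = false
[root] NOT false = true
Overall: true → awarded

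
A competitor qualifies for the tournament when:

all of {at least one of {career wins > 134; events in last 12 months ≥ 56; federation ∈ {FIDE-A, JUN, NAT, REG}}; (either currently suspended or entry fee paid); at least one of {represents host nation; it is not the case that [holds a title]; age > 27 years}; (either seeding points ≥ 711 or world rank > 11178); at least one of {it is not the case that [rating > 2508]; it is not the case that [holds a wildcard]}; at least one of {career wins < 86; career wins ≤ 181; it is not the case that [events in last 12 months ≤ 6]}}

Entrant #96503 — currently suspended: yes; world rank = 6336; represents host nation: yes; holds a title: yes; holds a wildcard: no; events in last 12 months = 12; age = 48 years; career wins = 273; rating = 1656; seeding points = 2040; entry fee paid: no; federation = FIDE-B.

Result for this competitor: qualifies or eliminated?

Atomic conditions:
  career wins > 134: 273 > 134 is true
  events in last 12 months ≥ 56: 12 ≥ 56 is false
  federation ∈ {FIDE-A, JUN, NAT, REG}: FIDE-B is not in the set → false
  currently suspended: yes → true
  entry fee paid: no → false
  represents host nation: yes → true
  holds a title: yes → true
  age > 27 years: 48 > 27 is true
  seeding points ≥ 711: 2040 ≥ 711 is true
  world rank > 11178: 6336 > 11178 is false
  rating > 2508: 1656 > 2508 is false
  holds a wildcard: no → false
  career wins < 86: 273 < 86 is false
  career wins ≤ 181: 273 ≤ 181 is false
  events in last 12 months ≤ 6: 12 ≤ 6 is false
Combine:
[1] true OR false OR false = true
[2] true OR false = true
[3.2] NOT true = false
[3] true OR false OR true = true
[4] true OR false = true
[5.1] NOT false = true
[5.2] NOT false = true
[5] true OR true = true
[6.3] NOT false = true
[6] false OR false OR true = true
[root] true AND true AND true AND true AND true AND true = true
Overall: true → qualifies

Qualifies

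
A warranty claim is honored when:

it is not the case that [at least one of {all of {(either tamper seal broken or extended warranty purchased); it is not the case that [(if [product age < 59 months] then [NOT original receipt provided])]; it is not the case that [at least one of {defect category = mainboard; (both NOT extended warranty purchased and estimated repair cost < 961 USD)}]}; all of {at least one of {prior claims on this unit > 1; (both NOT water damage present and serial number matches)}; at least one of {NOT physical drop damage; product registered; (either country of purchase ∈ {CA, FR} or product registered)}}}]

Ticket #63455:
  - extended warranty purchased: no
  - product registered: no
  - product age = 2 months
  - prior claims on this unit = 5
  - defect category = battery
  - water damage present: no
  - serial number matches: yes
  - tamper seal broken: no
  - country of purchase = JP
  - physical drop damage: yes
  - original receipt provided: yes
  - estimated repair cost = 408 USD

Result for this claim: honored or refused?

Atomic conditions:
  tamper seal broken: no → false
  extended warranty purchased: no → false
  product age < 59 months: 2 < 59 is true
  NOT original receipt provided: yes → false
  defect category = mainboard: battery == mainboard is false
  NOT extended warranty purchased: no → true
  estimated repair cost < 961 USD: 408 < 961 is true
  prior claims on this unit > 1: 5 > 1 is true
  NOT water damage present: no → true
  serial number matches: yes → true
  NOT physical drop damage: yes → false
  product registered: no → false
  country of purchase ∈ {CA, FR}: JP is not in the set → false
Combine:
[1.1.1] false OR false = false
[1.1.2.1] true → false = false
[1.1.2] NOT false = true
[1.1.3.1.2] true AND true = true
[1.1.3.1] false OR true = true
[1.1.3] NOT true = false
[1.1] false AND true AND false = false
[1.2.1.2] true AND true = true
[1.2.1] true OR true = true
[1.2.2.3] false OR false = false
[1.2.2] false OR false OR false = false
[1.2] true AND false = false
[1] false OR false = false
[root] NOT false = true
Overall: true → honored

Honored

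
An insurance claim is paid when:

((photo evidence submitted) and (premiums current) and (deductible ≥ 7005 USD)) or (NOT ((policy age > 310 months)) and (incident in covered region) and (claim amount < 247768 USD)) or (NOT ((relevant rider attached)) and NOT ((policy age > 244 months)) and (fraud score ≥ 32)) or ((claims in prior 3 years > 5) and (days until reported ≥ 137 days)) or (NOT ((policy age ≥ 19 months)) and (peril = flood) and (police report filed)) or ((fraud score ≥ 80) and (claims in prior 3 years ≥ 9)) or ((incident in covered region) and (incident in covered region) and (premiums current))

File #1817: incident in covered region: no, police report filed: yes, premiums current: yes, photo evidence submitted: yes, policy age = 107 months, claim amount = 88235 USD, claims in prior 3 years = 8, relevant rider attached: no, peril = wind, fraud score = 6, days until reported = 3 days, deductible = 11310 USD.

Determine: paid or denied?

Atomic conditions:
  photo evidence submitted: yes → true
  premiums current: yes → true
  deductible ≥ 7005 USD: 11310 ≥ 7005 is true
  policy age > 310 months: 107 > 310 is false
  incident in covered region: no → false
  claim amount < 247768 USD: 88235 < 247768 is true
  relevant rider attached: no → false
  policy age > 244 months: 107 > 244 is false
  fraud score ≥ 32: 6 ≥ 32 is false
  claims in prior 3 years > 5: 8 > 5 is true
  days until reported ≥ 137 days: 3 ≥ 137 is false
  policy age ≥ 19 months: 107 ≥ 19 is true
  peril = flood: wind == flood is false
  police report filed: yes → true
  fraud score ≥ 80: 6 ≥ 80 is false
  claims in prior 3 years ≥ 9: 8 ≥ 9 is false
Combine:
[1] true AND true AND true = true
[2.1] NOT false = true
[2] true AND false AND true = false
[3.1] NOT false = true
[3.2] NOT false = true
[3] true AND true AND false = false
[4] true AND false = false
[5.1] NOT true = false
[5] false AND false AND true = false
[6] false AND false = false
[7] false AND false AND true = false
[root] true OR false OR false OR false OR false OR false OR false = true
Overall: true → paid

Paid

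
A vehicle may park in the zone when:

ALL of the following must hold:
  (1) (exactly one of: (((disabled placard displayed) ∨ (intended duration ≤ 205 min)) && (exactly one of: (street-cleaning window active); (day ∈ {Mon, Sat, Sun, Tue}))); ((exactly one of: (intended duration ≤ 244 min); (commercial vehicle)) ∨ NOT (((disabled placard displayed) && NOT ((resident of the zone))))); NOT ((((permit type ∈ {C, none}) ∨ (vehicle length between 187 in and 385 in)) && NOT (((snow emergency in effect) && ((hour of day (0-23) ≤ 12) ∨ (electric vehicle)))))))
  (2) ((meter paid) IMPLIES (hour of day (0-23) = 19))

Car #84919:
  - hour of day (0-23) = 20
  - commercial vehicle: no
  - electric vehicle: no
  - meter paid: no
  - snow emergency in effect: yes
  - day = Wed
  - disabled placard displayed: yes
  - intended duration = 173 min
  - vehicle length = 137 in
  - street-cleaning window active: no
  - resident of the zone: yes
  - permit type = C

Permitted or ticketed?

Atomic conditions:
  disabled placard displayed: yes → true
  intended duration ≤ 205 min: 173 ≤ 205 is true
  street-cleaning window active: no → false
  day ∈ {Mon, Sat, Sun, Tue}: Wed is not in the set → false
  intended duration ≤ 244 min: 173 ≤ 244 is true
  commercial vehicle: no → false
  resident of the zone: yes → true
  permit type ∈ {C, none}: C is in the set → true
  vehicle length between 187 in and 385 in: 137 in [187, 385] is false
  snow emergency in effect: yes → true
  hour of day (0-23) ≤ 12: 20 ≤ 12 is false
  electric vehicle: no → false
  meter paid: no → false
  hour of day (0-23) = 19: 20 == 19 is false
Combine:
[1.1.1] true OR true = true
[1.1.2] exactly-one(false, false) = false
[1.1] true AND false = false
[1.2.1] exactly-one(true, false) = true
[1.2.2.1.2] NOT true = false
[1.2.2.1] true AND false = false
[1.2.2] NOT false = true
[1.2] true OR true = true
[1.3.1.1] true OR false = true
[1.3.1.2.1.2] false OR false = false
[1.3.1.2.1] true AND false = false
[1.3.1.2] NOT false = true
[1.3.1] true AND true = true
[1.3] NOT true = false
[1] exactly-one(false, true, false) = true
[2] false → false (antecedent false ⇒ implication holds) = true
[root] true AND true = true
Overall: true → permitted

Permitted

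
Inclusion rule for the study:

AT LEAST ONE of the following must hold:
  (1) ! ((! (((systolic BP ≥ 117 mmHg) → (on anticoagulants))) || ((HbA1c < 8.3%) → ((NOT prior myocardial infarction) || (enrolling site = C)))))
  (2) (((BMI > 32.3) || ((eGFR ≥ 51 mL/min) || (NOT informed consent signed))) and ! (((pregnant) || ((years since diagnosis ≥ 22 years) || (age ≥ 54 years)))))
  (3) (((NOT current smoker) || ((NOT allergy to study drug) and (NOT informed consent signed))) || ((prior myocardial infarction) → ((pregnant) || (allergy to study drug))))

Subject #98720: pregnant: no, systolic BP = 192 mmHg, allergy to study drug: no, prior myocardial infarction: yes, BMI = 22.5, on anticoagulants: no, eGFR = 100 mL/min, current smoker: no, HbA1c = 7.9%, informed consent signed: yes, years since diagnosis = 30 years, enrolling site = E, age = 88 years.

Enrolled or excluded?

Enrolled

Atomic conditions:
  systolic BP ≥ 117 mmHg: 192 ≥ 117 is true
  on anticoagulants: no → false
  HbA1c < 8.3%: 7.9 < 8.3 is true
  NOT prior myocardial infarction: yes → false
  enrolling site = C: E == C is false
  BMI > 32.3: 22.5 > 32.3 is false
  eGFR ≥ 51 mL/min: 100 ≥ 51 is true
  NOT informed consent signed: yes → false
  pregnant: no → false
  years since diagnosis ≥ 22 years: 30 ≥ 22 is true
  age ≥ 54 years: 88 ≥ 54 is true
  NOT current smoker: no → true
  NOT allergy to study drug: no → true
  prior myocardial infarction: yes → true
  allergy to study drug: no → false
Combine:
[1.1.1.1] true → false = false
[1.1.1] NOT false = true
[1.1.2.2] false OR false = false
[1.1.2] true → false = false
[1.1] true OR false = true
[1] NOT true = false
[2.1.2] true OR false = true
[2.1] false OR true = true
[2.2.1.2] true OR true = true
[2.2.1] false OR true = true
[2.2] NOT true = false
[2] true AND false = false
[3.1.2] true AND false = false
[3.1] true OR false = true
[3.2.2] false OR false = false
[3.2] true → false = false
[3] true OR false = true
[root] false OR false OR true = true
Overall: true → enrolled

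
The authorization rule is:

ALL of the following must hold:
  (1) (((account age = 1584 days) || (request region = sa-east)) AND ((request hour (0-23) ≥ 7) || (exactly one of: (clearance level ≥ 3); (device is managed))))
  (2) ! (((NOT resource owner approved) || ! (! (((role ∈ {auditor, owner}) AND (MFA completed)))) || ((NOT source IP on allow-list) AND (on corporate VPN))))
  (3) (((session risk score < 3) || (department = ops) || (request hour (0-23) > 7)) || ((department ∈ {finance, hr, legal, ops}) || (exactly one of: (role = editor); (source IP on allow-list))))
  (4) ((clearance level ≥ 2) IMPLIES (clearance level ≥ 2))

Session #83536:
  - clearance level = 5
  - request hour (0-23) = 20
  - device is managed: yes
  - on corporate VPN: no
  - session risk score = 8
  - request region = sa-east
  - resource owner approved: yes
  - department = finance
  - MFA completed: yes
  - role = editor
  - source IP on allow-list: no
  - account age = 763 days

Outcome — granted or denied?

Granted

Atomic conditions:
  account age = 1584 days: 763 == 1584 is false
  request region = sa-east: sa-east == sa-east is true
  request hour (0-23) ≥ 7: 20 ≥ 7 is true
  clearance level ≥ 3: 5 ≥ 3 is true
  device is managed: yes → true
  NOT resource owner approved: yes → false
  role ∈ {auditor, owner}: editor is not in the set → false
  MFA completed: yes → true
  NOT source IP on allow-list: no → true
  on corporate VPN: no → false
  session risk score < 3: 8 < 3 is false
  department = ops: finance == ops is false
  request hour (0-23) > 7: 20 > 7 is true
  department ∈ {finance, hr, legal, ops}: finance is in the set → true
  role = editor: editor == editor is true
  source IP on allow-list: no → false
  clearance level ≥ 2: 5 ≥ 2 is true
Combine:
[1.1] false OR true = true
[1.2.2] exactly-one(true, true) = false
[1.2] true OR false = true
[1] true AND true = true
[2.1.2.1.1] false AND true = false
[2.1.2.1] NOT false = true
[2.1.2] NOT true = false
[2.1.3] true AND false = false
[2.1] false OR false OR false = false
[2] NOT false = true
[3.1] false OR false OR true = true
[3.2.2] exactly-one(true, false) = true
[3.2] true OR true = true
[3] true OR true = true
[4] true → true = true
[root] true AND true AND true AND true = true
Overall: true → granted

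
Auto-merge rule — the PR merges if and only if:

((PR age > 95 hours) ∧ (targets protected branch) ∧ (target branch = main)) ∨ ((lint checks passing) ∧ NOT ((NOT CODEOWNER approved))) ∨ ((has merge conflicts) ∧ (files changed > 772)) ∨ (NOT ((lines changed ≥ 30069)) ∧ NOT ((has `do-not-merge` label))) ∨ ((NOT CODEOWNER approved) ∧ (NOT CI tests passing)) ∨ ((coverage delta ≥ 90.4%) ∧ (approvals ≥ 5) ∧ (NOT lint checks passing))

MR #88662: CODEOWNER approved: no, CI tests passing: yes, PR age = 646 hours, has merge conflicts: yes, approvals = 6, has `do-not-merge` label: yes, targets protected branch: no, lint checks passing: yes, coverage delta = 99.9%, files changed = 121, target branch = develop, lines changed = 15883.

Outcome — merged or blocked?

Blocked

Atomic conditions:
  PR age > 95 hours: 646 > 95 is true
  targets protected branch: no → false
  target branch = main: develop == main is false
  lint checks passing: yes → true
  NOT CODEOWNER approved: no → true
  has merge conflicts: yes → true
  files changed > 772: 121 > 772 is false
  lines changed ≥ 30069: 15883 ≥ 30069 is false
  has `do-not-merge` label: yes → true
  NOT CI tests passing: yes → false
  coverage delta ≥ 90.4%: 99.9 ≥ 90.4 is true
  approvals ≥ 5: 6 ≥ 5 is true
  NOT lint checks passing: yes → false
Combine:
[1] true AND false AND false = false
[2.2] NOT true = false
[2] true AND false = false
[3] true AND false = false
[4.1] NOT false = true
[4.2] NOT true = false
[4] true AND false = false
[5] true AND false = false
[6] true AND true AND false = false
[root] false OR false OR false OR false OR false OR false = false
Overall: false → blocked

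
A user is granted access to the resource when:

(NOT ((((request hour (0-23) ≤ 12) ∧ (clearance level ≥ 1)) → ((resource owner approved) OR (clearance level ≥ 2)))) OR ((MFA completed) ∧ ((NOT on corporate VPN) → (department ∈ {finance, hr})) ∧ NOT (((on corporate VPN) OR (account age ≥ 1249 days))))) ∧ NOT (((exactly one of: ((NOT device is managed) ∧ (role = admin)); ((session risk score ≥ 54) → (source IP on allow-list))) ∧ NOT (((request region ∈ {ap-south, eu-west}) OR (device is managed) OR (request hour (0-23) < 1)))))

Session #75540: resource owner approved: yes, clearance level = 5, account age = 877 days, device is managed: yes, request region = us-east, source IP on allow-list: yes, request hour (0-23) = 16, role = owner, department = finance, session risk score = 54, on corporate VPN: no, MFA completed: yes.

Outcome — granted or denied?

Atomic conditions:
  request hour (0-23) ≤ 12: 16 ≤ 12 is false
  clearance level ≥ 1: 5 ≥ 1 is true
  resource owner approved: yes → true
  clearance level ≥ 2: 5 ≥ 2 is true
  MFA completed: yes → true
  NOT on corporate VPN: no → true
  department ∈ {finance, hr}: finance is in the set → true
  on corporate VPN: no → false
  account age ≥ 1249 days: 877 ≥ 1249 is false
  NOT device is managed: yes → false
  role = admin: owner == admin is false
  session risk score ≥ 54: 54 ≥ 54 is true
  source IP on allow-list: yes → true
  request region ∈ {ap-south, eu-west}: us-east is not in the set → false
  device is managed: yes → true
  request hour (0-23) < 1: 16 < 1 is false
Combine:
[1.1.1.1] false AND true = false
[1.1.1.2] true OR true = true
[1.1.1] false → true (antecedent false ⇒ implication holds) = true
[1.1] NOT true = false
[1.2.2] true → true = true
[1.2.3.1] false OR false = false
[1.2.3] NOT false = true
[1.2] true AND true AND true = true
[1] false OR true = true
[2.1.1.1] false AND false = false
[2.1.1.2] true → true = true
[2.1.1] exactly-one(false, true) = true
[2.1.2.1] false OR true OR false = true
[2.1.2] NOT true = false
[2.1] true AND false = false
[2] NOT false = true
[root] true AND true = true
Overall: true → granted

Granted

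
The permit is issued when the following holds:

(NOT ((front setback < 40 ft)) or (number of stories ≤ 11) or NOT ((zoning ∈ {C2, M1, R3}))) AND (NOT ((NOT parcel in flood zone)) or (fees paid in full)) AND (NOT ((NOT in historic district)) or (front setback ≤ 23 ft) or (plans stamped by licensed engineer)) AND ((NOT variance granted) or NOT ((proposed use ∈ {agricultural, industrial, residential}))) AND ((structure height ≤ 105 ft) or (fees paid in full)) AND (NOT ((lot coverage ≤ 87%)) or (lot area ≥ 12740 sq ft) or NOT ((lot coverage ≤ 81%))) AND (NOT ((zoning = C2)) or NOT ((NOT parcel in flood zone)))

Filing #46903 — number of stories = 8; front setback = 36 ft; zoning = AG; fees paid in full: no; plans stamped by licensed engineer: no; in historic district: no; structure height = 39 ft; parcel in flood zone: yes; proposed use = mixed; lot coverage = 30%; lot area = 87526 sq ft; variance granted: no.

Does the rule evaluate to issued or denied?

Denied

Atomic conditions:
  front setback < 40 ft: 36 < 40 is true
  number of stories ≤ 11: 8 ≤ 11 is true
  zoning ∈ {C2, M1, R3}: AG is not in the set → false
  NOT parcel in flood zone: yes → false
  fees paid in full: no → false
  NOT in historic district: no → true
  front setback ≤ 23 ft: 36 ≤ 23 is false
  plans stamped by licensed engineer: no → false
  NOT variance granted: no → true
  proposed use ∈ {agricultural, industrial, residential}: mixed is not in the set → false
  structure height ≤ 105 ft: 39 ≤ 105 is true
  lot coverage ≤ 87%: 30 ≤ 87 is true
  lot area ≥ 12740 sq ft: 87526 ≥ 12740 is true
  lot coverage ≤ 81%: 30 ≤ 81 is true
  zoning = C2: AG == C2 is false
Combine:
[1.1] NOT true = false
[1.3] NOT false = true
[1] false OR true OR true = true
[2.1] NOT false = true
[2] true OR false = true
[3.1] NOT true = false
[3] false OR false OR false = false
[4.2] NOT false = true
[4] true OR true = true
[5] true OR false = true
[6.1] NOT true = false
[6.3] NOT true = false
[6] false OR true OR false = true
[7.1] NOT false = true
[7.2] NOT false = true
[7] true OR true = true
[root] true AND true AND false AND true AND true AND true AND true = false
Overall: false → denied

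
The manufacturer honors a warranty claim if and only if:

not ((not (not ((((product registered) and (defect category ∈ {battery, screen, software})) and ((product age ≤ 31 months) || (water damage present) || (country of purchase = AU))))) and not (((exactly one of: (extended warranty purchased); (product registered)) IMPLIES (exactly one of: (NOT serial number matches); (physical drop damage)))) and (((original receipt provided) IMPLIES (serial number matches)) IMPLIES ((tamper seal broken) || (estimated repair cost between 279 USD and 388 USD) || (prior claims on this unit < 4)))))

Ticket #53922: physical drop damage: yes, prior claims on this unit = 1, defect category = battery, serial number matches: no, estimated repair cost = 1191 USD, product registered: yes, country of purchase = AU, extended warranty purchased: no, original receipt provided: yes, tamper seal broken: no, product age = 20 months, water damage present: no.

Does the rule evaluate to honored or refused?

Atomic conditions:
  product registered: yes → true
  defect category ∈ {battery, screen, software}: battery is in the set → true
  product age ≤ 31 months: 20 ≤ 31 is true
  water damage present: no → false
  country of purchase = AU: AU == AU is true
  extended warranty purchased: no → false
  NOT serial number matches: no → true
  physical drop damage: yes → true
  original receipt provided: yes → true
  serial number matches: no → false
  tamper seal broken: no → false
  estimated repair cost between 279 USD and 388 USD: 1191 in [279, 388] is false
  prior claims on this unit < 4: 1 < 4 is true
Combine:
[1.1.1.1.1] true AND true = true
[1.1.1.1.2] true OR false OR true = true
[1.1.1.1] true AND true = true
[1.1.1] NOT true = false
[1.1] NOT false = true
[1.2.1.1] exactly-one(false, true) = true
[1.2.1.2] exactly-one(true, true) = false
[1.2.1] true → false = false
[1.2] NOT false = true
[1.3.1] true → false = false
[1.3.2] false OR false OR true = true
[1.3] false → true (antecedent false ⇒ implication holds) = true
[1] true AND true AND true = true
[root] NOT true = false
Overall: false → refused

Refused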